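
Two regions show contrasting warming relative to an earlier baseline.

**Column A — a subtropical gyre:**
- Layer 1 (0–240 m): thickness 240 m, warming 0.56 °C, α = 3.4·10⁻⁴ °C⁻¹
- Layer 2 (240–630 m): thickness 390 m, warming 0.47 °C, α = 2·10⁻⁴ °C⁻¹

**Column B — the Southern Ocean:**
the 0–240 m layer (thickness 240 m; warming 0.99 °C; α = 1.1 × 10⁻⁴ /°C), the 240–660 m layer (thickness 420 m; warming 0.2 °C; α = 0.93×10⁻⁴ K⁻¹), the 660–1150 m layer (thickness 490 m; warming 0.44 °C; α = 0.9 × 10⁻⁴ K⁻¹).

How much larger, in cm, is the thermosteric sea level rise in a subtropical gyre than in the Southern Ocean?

Δh_A − Δh_B ≈ 2.90 cm

A 0–240 m: 3.4×10⁻⁴ × 0.56 × 240 = 0.045696 m
A 240–630 m: 390 × 0.47 × 2×10⁻⁴ = 0.03666 m
A total: 0.082356 m
B 1.1×10⁻⁴ × 0.99 × 240 = 0.026136 m
B Layer 2: 0.93×10⁻⁴ × 0.2 × 420 = 0.007812 m
B Layer 3: 0.44 × 0.9×10⁻⁴ × 490 = 0.019404 m
B total: 0.053352 m
Difference: 0.082356 − 0.053352 = 0.029004 m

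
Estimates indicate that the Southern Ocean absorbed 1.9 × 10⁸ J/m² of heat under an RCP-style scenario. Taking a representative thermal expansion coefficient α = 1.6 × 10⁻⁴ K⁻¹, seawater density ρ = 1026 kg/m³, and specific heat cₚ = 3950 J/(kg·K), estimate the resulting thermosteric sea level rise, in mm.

Δh = 7.50 mm

Δh = αQ/(ρcₚ) = 1.6×10⁻⁴ × 1.9×10⁸ / (1026 × 3950) ≈ 0.0075012 m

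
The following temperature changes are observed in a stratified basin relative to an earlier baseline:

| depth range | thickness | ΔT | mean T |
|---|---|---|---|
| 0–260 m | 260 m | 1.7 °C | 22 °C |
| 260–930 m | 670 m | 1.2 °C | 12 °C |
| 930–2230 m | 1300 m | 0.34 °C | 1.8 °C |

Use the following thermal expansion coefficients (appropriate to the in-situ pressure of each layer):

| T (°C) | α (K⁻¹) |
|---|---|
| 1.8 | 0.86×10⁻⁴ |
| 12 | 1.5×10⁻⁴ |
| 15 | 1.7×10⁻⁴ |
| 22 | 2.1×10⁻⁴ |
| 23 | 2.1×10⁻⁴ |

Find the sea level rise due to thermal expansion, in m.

Layer 1 at 22 °C → α = 2.1×10⁻⁴ K⁻¹
Layer 2 at 12 °C → α = 1.5×10⁻⁴ K⁻¹
Layer 3 at 1.8 °C → α = 0.86×10⁻⁴ K⁻¹
0–260 m: 1.7 × 2.1×10⁻⁴ × 260 = 0.09282 m
Layer 2: 1.2 × 1.5×10⁻⁴ × 670 = 0.12060 m
0.86×10⁻⁴ × 1300 × 0.34 = 0.038012 m
Δh = 0.09282 + 0.12060 + 0.038012 = 0.251432 m ≈ 0.251 m

0.251 m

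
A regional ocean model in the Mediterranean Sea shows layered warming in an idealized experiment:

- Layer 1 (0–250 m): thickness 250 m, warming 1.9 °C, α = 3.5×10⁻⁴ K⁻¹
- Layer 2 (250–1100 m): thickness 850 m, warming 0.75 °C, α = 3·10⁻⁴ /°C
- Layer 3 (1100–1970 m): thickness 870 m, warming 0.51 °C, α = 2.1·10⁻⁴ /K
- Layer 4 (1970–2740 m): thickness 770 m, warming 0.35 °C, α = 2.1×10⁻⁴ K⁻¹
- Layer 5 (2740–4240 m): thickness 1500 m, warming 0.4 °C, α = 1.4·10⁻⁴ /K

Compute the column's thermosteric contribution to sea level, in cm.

Δh = 59.1 cm

250 × 3.5×10⁻⁴ × 1.9 = 0.16625 m
250–1100 m: 850 × 0.75 × 3×10⁻⁴ = 0.19125 m
1100–1970 m: 2.1×10⁻⁴ × 870 × 0.51 = 0.093177 m
770 × 2.1×10⁻⁴ × 0.35 = 0.056595 m
2740–4240 m: 0.4 × 1.4×10⁻⁴ × 1500 = 0.08400 m
Δh = 0.16625 + 0.19125 + 0.093177 + 0.056595 + 0.08400 = 0.591272 m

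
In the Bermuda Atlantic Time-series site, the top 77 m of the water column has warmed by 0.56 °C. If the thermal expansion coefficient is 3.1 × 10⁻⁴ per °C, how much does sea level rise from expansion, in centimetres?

Δh = αΔT·H = 3.1×10⁻⁴ × 0.56 × 77 = 0.0133672 m

1.34 cm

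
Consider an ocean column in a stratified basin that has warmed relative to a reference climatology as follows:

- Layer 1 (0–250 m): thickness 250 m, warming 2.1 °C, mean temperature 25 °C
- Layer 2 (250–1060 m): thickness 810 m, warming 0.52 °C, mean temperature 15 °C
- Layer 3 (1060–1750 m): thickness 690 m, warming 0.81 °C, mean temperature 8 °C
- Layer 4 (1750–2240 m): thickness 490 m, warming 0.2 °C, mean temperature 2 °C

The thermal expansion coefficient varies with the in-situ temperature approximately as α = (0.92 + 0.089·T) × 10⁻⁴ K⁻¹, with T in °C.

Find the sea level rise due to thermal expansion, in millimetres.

Layer 1: α = (0.92 + 0.089×25)×10⁻⁴ = 3.145×10⁻⁴ K⁻¹
Layer 2: α = (0.92 + 0.089×15)×10⁻⁴ = 2.255×10⁻⁴ K⁻¹
Layer 3: α = (0.92 + 0.089×8)×10⁻⁴ = 1.632×10⁻⁴ K⁻¹
Layer 4: α = (0.92 + 0.089×2)×10⁻⁴ = 1.098×10⁻⁴ K⁻¹
0–250 m: 250 × 3.145×10⁻⁴ × 2.1 = 0.1651125 m
250–1060 m: 810 × 2.255×10⁻⁴ × 0.52 = 0.0949806 m
1.632×10⁻⁴ × 0.81 × 690 = 0.09121248 m
Layer 4: 490 × 0.2 × 1.098×10⁻⁴ = 0.0107604 m
Δh = 0.1651125 + 0.0949806 + 0.09121248 + 0.0107604 = 0.36206598 m ≈ 362 mm

362 mm of thermosteric rise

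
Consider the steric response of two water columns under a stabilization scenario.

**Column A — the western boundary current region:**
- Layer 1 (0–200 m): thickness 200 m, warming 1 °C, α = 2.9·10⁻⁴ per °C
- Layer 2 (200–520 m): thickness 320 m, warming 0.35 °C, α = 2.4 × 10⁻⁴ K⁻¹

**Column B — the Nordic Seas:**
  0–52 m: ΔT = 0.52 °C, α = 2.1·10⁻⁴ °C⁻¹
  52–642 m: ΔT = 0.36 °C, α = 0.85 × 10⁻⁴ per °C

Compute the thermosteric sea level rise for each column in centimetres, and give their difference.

A 0–200 m: 1 × 2.9×10⁻⁴ × 200 = 0.05800 m
A 2.4×10⁻⁴ × 0.35 × 320 = 0.02688 m
A total: 0.08488 m
B Layer 1: 0.52 × 52 × 2.1×10⁻⁴ = 0.0056784 m
B 52–642 m: 0.85×10⁻⁴ × 590 × 0.36 = 0.018054 m
B total: 0.0237324 m
Difference: 0.08488 − 0.0237324 = 0.0611476 m

Δh_A ≈ 8.5 cm, Δh_B ≈ 2.4 cm; difference ≈ 6.1 cm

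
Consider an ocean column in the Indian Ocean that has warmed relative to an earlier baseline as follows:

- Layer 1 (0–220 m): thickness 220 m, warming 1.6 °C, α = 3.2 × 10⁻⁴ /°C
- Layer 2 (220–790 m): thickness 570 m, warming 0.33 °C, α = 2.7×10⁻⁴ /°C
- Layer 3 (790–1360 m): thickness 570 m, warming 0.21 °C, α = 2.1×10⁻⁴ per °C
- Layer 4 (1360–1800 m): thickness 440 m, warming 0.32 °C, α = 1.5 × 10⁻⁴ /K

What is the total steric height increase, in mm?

1.6 × 3.2×10⁻⁴ × 220 = 0.11264 m
Layer 2: 570 × 0.33 × 2.7×10⁻⁴ = 0.050787 m
Layer 3: 2.1×10⁻⁴ × 0.21 × 570 = 0.025137 m
1360–1800 m: 0.32 × 1.5×10⁻⁴ × 440 = 0.02112 m
Δh = 0.11264 + 0.050787 + 0.025137 + 0.02112 = 0.209684 m

about 210 mm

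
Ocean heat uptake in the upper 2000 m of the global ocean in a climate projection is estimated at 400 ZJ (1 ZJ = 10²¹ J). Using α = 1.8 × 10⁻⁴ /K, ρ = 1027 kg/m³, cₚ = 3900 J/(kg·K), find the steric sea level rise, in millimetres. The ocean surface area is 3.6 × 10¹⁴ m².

Per unit area: Q = 400×10²¹ / (3.6×10¹⁴) ≈ 1.111×10⁹ J/m²
Δh = αQ/(ρcₚ) = 1.8×10⁻⁴ × 1.111×10⁹ / (1027 × 3900) ≈ 0.049929 m

49.9 mm of thermosteric rise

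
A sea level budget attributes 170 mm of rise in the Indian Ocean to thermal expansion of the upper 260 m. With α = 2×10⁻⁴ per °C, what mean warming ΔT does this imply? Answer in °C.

3.3 °C

ΔT = Δh/(αH) = 0.17 / (2×10⁻⁴ × 260) ≈ 3.269 °C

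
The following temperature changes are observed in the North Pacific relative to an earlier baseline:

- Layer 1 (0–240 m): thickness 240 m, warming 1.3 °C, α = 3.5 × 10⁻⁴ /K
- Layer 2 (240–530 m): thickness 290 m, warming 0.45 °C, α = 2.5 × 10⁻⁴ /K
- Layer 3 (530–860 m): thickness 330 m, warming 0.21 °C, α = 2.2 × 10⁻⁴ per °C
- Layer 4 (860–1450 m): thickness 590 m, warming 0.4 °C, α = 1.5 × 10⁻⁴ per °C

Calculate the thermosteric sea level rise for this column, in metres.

240 × 3.5×10⁻⁴ × 1.3 = 0.10920 m
Layer 2: 0.45 × 290 × 2.5×10⁻⁴ = 0.032625 m
530–860 m: 330 × 0.21 × 2.2×10⁻⁴ = 0.015246 m
860–1450 m: 590 × 0.4 × 1.5×10⁻⁴ = 0.03540 m
Δh = 0.10920 + 0.032625 + 0.015246 + 0.03540 = 0.192471 m ≈ 0.192 m

0.192 m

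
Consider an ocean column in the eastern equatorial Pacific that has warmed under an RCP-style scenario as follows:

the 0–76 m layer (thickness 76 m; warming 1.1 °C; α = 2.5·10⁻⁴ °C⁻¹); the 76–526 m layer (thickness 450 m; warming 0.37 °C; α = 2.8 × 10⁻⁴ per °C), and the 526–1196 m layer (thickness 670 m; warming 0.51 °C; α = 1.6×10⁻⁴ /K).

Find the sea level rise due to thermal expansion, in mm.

0–76 m: 1.1 × 76 × 2.5×10⁻⁴ = 0.02090 m
76–526 m: 450 × 0.37 × 2.8×10⁻⁴ = 0.04662 m
526–1196 m: 0.51 × 670 × 1.6×10⁻⁴ = 0.054672 m
Δh = 0.02090 + 0.04662 + 0.054672 = 0.122192 m

122 mm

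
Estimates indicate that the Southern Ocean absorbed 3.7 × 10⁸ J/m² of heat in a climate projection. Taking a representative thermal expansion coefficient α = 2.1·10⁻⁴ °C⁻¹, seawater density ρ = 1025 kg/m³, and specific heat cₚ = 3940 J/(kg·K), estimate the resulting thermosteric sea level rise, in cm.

Δh = αQ/(ρcₚ) = 2.1×10⁻⁴ × 3.7×10⁸ / (1025 × 3940) ≈ 0.01924 m

Δh = 1.92 cm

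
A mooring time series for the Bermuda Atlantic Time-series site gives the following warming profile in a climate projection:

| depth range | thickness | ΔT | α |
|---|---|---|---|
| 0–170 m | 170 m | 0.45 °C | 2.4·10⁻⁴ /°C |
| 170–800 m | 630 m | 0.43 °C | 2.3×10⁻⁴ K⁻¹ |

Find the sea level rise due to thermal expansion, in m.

0.081 m

0–170 m: 0.45 × 2.4×10⁻⁴ × 170 = 0.01836 m
0.43 × 630 × 2.3×10⁻⁴ = 0.062307 m
Δh = 0.01836 + 0.062307 = 0.080667 m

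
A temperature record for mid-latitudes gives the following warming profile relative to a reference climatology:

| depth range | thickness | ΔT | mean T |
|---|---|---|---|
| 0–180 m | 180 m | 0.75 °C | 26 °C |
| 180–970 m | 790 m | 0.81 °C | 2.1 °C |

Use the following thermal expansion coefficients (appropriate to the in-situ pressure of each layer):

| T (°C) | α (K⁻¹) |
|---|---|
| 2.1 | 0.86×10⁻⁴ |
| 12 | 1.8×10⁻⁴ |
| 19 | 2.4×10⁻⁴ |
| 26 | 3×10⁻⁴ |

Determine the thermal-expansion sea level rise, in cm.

9.6 cm

Layer 1 at 26 °C → α = 3×10⁻⁴ K⁻¹
Layer 2 at 2.1 °C → α = 0.86×10⁻⁴ K⁻¹
0–180 m: 0.75 × 3×10⁻⁴ × 180 = 0.04050 m
180–970 m: 0.86×10⁻⁴ × 790 × 0.81 = 0.0550314 m
Δh = 0.04050 + 0.0550314 = 0.0955314 m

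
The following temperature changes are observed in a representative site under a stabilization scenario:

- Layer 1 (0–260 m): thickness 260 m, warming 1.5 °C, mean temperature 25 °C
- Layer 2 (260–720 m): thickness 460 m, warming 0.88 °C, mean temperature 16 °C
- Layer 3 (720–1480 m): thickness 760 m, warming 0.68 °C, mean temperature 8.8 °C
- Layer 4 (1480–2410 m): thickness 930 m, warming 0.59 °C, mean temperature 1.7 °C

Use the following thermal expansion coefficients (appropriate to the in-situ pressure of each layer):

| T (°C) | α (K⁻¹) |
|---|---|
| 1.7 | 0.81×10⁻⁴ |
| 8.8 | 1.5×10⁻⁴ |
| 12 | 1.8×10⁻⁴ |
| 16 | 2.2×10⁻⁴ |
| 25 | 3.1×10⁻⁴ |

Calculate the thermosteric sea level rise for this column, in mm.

Layer 1 at 25 °C → α = 3.1×10⁻⁴ K⁻¹
Layer 2 at 16 °C → α = 2.2×10⁻⁴ K⁻¹
Layer 3 at 8.8 °C → α = 1.5×10⁻⁴ K⁻¹
Layer 4 at 1.7 °C → α = 0.81×10⁻⁴ K⁻¹
Layer 1: 260 × 1.5 × 3.1×10⁻⁴ = 0.12090 m
Layer 2: 460 × 2.2×10⁻⁴ × 0.88 = 0.089056 m
720–1480 m: 760 × 0.68 × 1.5×10⁻⁴ = 0.07752 m
0.81×10⁻⁴ × 930 × 0.59 = 0.0444447 m
Δh = 0.12090 + 0.089056 + 0.07752 + 0.0444447 = 0.3319207 m

330 mm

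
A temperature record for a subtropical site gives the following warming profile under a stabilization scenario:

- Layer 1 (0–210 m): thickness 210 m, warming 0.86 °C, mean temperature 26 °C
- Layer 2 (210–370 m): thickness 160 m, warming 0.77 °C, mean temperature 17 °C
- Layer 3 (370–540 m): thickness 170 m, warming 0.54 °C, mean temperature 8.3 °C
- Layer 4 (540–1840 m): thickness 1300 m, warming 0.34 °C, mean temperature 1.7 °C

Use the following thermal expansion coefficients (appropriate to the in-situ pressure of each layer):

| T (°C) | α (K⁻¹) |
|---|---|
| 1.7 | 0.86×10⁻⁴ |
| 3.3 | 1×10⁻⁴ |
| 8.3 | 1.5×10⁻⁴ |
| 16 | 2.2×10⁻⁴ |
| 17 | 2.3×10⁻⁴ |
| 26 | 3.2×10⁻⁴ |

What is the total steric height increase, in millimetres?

Layer 1 at 26 °C → α = 3.2×10⁻⁴ K⁻¹
Layer 2 at 17 °C → α = 2.3×10⁻⁴ K⁻¹
Layer 3 at 8.3 °C → α = 1.5×10⁻⁴ K⁻¹
Layer 4 at 1.7 °C → α = 0.86×10⁻⁴ K⁻¹
Layer 1: 0.86 × 210 × 3.2×10⁻⁴ = 0.057792 m
Layer 2: 2.3×10⁻⁴ × 160 × 0.77 = 0.028336 m
Layer 3: 0.54 × 170 × 1.5×10⁻⁴ = 0.01377 m
Layer 4: 0.86×10⁻⁴ × 0.34 × 1300 = 0.038012 m
Δh = 0.057792 + 0.028336 + 0.01377 + 0.038012 = 0.13791 m

Δh = 138 mm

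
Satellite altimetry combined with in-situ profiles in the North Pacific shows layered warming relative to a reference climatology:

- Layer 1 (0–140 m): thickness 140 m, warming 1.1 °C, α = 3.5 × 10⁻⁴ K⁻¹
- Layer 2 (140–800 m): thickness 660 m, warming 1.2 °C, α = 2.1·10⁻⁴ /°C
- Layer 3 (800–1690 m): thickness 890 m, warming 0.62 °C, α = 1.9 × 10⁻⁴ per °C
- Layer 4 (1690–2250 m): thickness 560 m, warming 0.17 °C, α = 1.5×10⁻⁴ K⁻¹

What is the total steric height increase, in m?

Δh ≈ 0.339 m

Layer 1: 140 × 3.5×10⁻⁴ × 1.1 = 0.05390 m
1.2 × 660 × 2.1×10⁻⁴ = 0.16632 m
890 × 0.62 × 1.9×10⁻⁴ = 0.104842 m
1690–2250 m: 0.17 × 560 × 1.5×10⁻⁴ = 0.01428 m
Δh = 0.05390 + 0.16632 + 0.104842 + 0.01428 = 0.339342 m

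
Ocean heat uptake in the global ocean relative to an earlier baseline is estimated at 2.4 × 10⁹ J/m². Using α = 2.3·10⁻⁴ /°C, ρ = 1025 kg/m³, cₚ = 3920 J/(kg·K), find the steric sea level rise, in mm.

Δh = 140 mm

Δh = αQ/(ρcₚ) = 2.3×10⁻⁴ × 2.4×10⁹ / (1025 × 3920) ≈ 0.13738 m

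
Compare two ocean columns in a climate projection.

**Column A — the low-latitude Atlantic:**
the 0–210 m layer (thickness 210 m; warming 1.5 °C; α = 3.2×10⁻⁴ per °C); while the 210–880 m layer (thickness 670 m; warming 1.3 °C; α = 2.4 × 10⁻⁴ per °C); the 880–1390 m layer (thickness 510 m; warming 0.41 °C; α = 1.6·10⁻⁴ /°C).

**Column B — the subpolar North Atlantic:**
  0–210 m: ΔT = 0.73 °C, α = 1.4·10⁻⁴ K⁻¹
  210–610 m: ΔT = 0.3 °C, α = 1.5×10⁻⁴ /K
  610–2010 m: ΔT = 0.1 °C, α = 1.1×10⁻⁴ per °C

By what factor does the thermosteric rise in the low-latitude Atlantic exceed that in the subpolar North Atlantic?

≈ 6.26×

A Layer 1: 210 × 1.5 × 3.2×10⁻⁴ = 0.10080 m
A 1.3 × 670 × 2.4×10⁻⁴ = 0.20904 m
A 0.41 × 1.6×10⁻⁴ × 510 = 0.033456 m
A total: 0.343296 m
B Layer 1: 210 × 0.73 × 1.4×10⁻⁴ = 0.021462 m
B 1.5×10⁻⁴ × 0.3 × 400 = 0.01800 m
B Layer 3: 1.1×10⁻⁴ × 1400 × 0.1 = 0.01540 m
B total: 0.054862 m
Ratio: 0.343296 / 0.054862 ≈ 6.257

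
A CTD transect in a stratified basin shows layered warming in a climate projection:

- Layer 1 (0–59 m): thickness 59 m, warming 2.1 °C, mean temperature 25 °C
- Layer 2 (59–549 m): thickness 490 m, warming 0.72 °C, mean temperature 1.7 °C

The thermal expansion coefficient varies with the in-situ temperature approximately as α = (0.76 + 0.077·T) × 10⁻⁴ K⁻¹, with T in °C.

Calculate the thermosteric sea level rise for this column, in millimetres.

Δh ≈ 64.7 mm

Layer 1: α = (0.76 + 0.077×25)×10⁻⁴ = 2.685×10⁻⁴ K⁻¹
Layer 2: α = (0.76 + 0.077×1.7)×10⁻⁴ = 0.8909×10⁻⁴ K⁻¹
0–59 m: 59 × 2.1 × 2.685×10⁻⁴ = 0.03326715 m
Layer 2: 0.72 × 0.8909×10⁻⁴ × 490 = 0.031430952 m
Δh = 0.03326715 + 0.031430952 = 0.064698102 m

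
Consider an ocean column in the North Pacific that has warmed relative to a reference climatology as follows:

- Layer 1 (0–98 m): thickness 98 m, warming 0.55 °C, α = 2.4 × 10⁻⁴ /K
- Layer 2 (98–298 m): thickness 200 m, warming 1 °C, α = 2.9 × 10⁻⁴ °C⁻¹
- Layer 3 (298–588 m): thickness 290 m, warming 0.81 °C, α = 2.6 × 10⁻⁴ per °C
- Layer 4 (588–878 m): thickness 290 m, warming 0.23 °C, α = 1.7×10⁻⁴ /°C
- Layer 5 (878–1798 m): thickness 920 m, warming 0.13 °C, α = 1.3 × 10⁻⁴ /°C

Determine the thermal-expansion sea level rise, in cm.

Δh ≈ 15.9 cm

0–98 m: 2.4×10⁻⁴ × 98 × 0.55 = 0.012936 m
98–298 m: 1 × 2.9×10⁻⁴ × 200 = 0.05800 m
298–588 m: 0.81 × 2.6×10⁻⁴ × 290 = 0.061074 m
Layer 4: 290 × 1.7×10⁻⁴ × 0.23 = 0.011339 m
Layer 5: 1.3×10⁻⁴ × 920 × 0.13 = 0.015548 m
Δh = 0.012936 + 0.05800 + 0.061074 + 0.011339 + 0.015548 = 0.158897 m ≈ 15.9 cm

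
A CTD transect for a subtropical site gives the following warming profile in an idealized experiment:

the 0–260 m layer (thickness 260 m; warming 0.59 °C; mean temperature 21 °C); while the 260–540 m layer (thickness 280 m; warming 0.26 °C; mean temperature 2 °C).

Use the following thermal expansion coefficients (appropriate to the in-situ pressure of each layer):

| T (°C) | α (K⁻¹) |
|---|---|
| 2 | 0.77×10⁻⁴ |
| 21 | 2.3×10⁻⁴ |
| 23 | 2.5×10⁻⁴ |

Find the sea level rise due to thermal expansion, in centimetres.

Layer 1 at 21 °C → α = 2.3×10⁻⁴ K⁻¹
Layer 2 at 2 °C → α = 0.77×10⁻⁴ K⁻¹
260 × 2.3×10⁻⁴ × 0.59 = 0.035282 m
Layer 2: 0.26 × 280 × 0.77×10⁻⁴ = 0.0056056 m
Δh = 0.035282 + 0.0056056 = 0.0408876 m ≈ 4.09 cm

about 4.09 cm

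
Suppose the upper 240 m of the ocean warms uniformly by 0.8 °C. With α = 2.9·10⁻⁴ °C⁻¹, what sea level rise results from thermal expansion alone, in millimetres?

Δh = 55.7 mm

Δh = αΔT·H = 2.9×10⁻⁴ × 0.8 × 240 = 0.05568 m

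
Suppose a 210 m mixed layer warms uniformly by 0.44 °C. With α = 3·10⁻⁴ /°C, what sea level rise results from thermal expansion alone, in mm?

Δh = αΔT·H = 3×10⁻⁴ × 0.44 × 210 = 0.02772 m

27.7 mm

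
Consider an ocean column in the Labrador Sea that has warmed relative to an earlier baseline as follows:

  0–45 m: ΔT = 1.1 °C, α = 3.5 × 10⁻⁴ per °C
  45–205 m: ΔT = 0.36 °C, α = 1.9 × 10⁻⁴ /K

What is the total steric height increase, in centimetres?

Δh = 2.8 cm

0–45 m: 1.1 × 45 × 3.5×10⁻⁴ = 0.017325 m
Layer 2: 1.9×10⁻⁴ × 0.36 × 160 = 0.010944 m
Δh = 0.017325 + 0.010944 = 0.028269 m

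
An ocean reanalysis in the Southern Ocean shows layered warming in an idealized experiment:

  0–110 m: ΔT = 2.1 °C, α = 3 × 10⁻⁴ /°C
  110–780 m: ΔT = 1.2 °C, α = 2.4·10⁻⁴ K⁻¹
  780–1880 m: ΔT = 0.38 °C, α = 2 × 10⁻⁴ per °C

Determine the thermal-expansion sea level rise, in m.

0.346 m

Layer 1: 110 × 3×10⁻⁴ × 2.1 = 0.06930 m
Layer 2: 2.4×10⁻⁴ × 1.2 × 670 = 0.19296 m
1100 × 2×10⁻⁴ × 0.38 = 0.08360 m
Δh = 0.06930 + 0.19296 + 0.08360 = 0.34586 m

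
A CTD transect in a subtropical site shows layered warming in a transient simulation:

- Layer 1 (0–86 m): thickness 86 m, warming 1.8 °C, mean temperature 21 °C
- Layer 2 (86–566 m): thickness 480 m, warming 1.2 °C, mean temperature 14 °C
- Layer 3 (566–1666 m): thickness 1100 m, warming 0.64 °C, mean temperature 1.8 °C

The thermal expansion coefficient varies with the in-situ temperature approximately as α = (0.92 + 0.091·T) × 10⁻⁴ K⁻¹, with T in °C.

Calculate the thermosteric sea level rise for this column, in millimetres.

Layer 1: α = (0.92 + 0.091×21)×10⁻⁴ = 2.831×10⁻⁴ K⁻¹
Layer 2: α = (0.92 + 0.091×14)×10⁻⁴ = 2.194×10⁻⁴ K⁻¹
Layer 3: α = (0.92 + 0.091×1.8)×10⁻⁴ = 1.0838×10⁻⁴ K⁻¹
0–86 m: 86 × 2.831×10⁻⁴ × 1.8 = 0.04382388 m
Layer 2: 480 × 2.194×10⁻⁴ × 1.2 = 0.1263744 m
566–1666 m: 0.64 × 1.0838×10⁻⁴ × 1100 = 0.07629952 m
Δh = 0.04382388 + 0.1263744 + 0.07629952 = 0.2464978 m

Δh ≈ 246 mm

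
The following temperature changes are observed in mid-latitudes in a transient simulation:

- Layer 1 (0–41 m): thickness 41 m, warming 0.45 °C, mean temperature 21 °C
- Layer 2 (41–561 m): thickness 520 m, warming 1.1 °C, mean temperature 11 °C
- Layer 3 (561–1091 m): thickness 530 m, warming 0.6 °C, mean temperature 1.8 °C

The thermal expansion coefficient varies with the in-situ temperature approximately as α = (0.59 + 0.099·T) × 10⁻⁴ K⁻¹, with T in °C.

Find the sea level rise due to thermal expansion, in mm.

Δh ≈ 125 mm

Layer 1: α = (0.59 + 0.099×21)×10⁻⁴ = 2.669×10⁻⁴ K⁻¹
Layer 2: α = (0.59 + 0.099×11)×10⁻⁴ = 1.679×10⁻⁴ K⁻¹
Layer 3: α = (0.59 + 0.099×1.8)×10⁻⁴ = 0.7682×10⁻⁴ K⁻¹
2.669×10⁻⁴ × 41 × 0.45 = 0.004924305 m
1.1 × 1.679×10⁻⁴ × 520 = 0.0960388 m
Layer 3: 0.6 × 0.7682×10⁻⁴ × 530 = 0.02442876 m
Δh = 0.004924305 + 0.0960388 + 0.02442876 = 0.125391865 m ≈ 125 mm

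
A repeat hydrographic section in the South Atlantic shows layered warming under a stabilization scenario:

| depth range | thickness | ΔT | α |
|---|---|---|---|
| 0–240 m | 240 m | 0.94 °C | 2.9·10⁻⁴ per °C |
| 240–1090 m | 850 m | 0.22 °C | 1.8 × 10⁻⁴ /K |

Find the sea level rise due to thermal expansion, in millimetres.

0–240 m: 240 × 0.94 × 2.9×10⁻⁴ = 0.065424 m
240–1090 m: 1.8×10⁻⁴ × 850 × 0.22 = 0.03366 m
Δh = 0.065424 + 0.03366 = 0.099084 m ≈ 99.1 mm

about 99.1 mm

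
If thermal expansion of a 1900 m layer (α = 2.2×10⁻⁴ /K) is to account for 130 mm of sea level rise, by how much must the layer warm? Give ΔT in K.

about 0.311 K

ΔT = Δh/(αH) = 0.13 / (2.2×10⁻⁴ × 1900) ≈ 0.3110 K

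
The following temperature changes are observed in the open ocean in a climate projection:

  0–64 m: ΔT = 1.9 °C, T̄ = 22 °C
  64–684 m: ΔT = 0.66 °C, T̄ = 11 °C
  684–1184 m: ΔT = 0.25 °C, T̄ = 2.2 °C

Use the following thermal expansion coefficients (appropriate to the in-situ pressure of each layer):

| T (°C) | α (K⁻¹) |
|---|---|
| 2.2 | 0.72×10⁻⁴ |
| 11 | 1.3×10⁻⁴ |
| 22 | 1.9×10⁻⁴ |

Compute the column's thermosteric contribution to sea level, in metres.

Layer 1 at 22 °C → α = 1.9×10⁻⁴ K⁻¹
Layer 2 at 11 °C → α = 1.3×10⁻⁴ K⁻¹
Layer 3 at 2.2 °C → α = 0.72×10⁻⁴ K⁻¹
Layer 1: 64 × 1.9×10⁻⁴ × 1.9 = 0.023104 m
64–684 m: 0.66 × 620 × 1.3×10⁻⁴ = 0.053196 m
684–1184 m: 0.25 × 0.72×10⁻⁴ × 500 = 0.00900 m
Δh = 0.023104 + 0.053196 + 0.00900 = 0.08530 m ≈ 0.0853 m

0.0853 m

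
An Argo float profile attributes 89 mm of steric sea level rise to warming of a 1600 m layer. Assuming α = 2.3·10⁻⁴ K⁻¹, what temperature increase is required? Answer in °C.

ΔT = Δh/(αH) = 0.089 / (2.3×10⁻⁴ × 1600) ≈ 0.2418 °C

about 0.242 °C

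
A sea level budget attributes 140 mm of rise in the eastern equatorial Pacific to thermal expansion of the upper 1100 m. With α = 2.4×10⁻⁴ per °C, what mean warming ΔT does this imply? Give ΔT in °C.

0.530 °C

ΔT = Δh/(αH) = 0.14 / (2.4×10⁻⁴ × 1100) ≈ 0.5303 °C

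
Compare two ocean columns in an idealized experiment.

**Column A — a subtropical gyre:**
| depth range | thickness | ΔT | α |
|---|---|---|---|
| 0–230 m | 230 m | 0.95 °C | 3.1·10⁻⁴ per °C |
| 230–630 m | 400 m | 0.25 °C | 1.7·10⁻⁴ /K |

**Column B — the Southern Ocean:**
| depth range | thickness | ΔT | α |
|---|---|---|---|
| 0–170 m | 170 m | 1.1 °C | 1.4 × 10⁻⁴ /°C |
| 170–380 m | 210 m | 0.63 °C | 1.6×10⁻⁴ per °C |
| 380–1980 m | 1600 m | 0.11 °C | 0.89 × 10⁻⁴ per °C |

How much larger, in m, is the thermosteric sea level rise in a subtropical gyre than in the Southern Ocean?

A Layer 1: 3.1×10⁻⁴ × 230 × 0.95 = 0.067735 m
A 400 × 1.7×10⁻⁴ × 0.25 = 0.01700 m
A total: 0.084735 m
B Layer 1: 1.4×10⁻⁴ × 1.1 × 170 = 0.02618 m
B 170–380 m: 1.6×10⁻⁴ × 0.63 × 210 = 0.021168 m
B Layer 3: 0.89×10⁻⁴ × 1600 × 0.11 = 0.015664 m
B total: 0.063012 m
Difference: 0.084735 − 0.063012 = 0.021723 m

Δh_A − Δh_B ≈ 0.022 m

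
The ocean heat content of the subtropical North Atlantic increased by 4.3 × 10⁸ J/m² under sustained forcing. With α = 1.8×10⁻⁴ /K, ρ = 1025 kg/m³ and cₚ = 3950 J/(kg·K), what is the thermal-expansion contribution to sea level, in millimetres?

Δh = αQ/(ρcₚ) = 1.8×10⁻⁴ × 4.3×10⁸ / (1025 × 3950) ≈ 0.019117 m

Δh = 19.1 mm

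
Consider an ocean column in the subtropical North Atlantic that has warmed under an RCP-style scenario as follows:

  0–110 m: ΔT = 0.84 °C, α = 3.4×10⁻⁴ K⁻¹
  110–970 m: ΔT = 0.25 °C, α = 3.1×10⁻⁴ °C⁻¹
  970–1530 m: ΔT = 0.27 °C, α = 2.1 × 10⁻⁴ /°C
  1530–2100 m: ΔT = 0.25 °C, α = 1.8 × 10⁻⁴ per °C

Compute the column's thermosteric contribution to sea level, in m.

3.4×10⁻⁴ × 110 × 0.84 = 0.031416 m
110–970 m: 0.25 × 3.1×10⁻⁴ × 860 = 0.06665 m
970–1530 m: 560 × 2.1×10⁻⁴ × 0.27 = 0.031752 m
Layer 4: 570 × 0.25 × 1.8×10⁻⁴ = 0.02565 m
Δh = 0.031416 + 0.06665 + 0.031752 + 0.02565 = 0.155468 m ≈ 0.16 m

about 0.16 m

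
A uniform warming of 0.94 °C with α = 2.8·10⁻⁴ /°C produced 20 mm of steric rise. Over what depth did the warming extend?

H = Δh/(αΔT) = 0.02 / (2.8×10⁻⁴ × 0.94) ≈ 75.99 m

about 76.0 m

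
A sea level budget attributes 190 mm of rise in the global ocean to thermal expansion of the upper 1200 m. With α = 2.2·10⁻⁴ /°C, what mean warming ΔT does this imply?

ΔT ≈ 0.72 °C

ΔT = Δh/(αH) = 0.19 / (2.2×10⁻⁴ × 1200) ≈ 0.7197 °C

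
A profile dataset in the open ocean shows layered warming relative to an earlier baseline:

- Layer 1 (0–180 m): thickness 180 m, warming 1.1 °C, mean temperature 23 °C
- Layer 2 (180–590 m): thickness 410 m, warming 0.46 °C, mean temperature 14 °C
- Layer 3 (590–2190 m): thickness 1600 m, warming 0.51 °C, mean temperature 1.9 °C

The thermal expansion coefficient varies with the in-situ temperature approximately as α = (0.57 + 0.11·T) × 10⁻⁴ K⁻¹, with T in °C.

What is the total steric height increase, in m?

0.165 m of thermosteric rise

Layer 1: α = (0.57 + 0.11×23)×10⁻⁴ = 3.1×10⁻⁴ K⁻¹
Layer 2: α = (0.57 + 0.11×14)×10⁻⁴ = 2.11×10⁻⁴ K⁻¹
Layer 3: α = (0.57 + 0.11×1.9)×10⁻⁴ = 0.779×10⁻⁴ K⁻¹
3.1×10⁻⁴ × 180 × 1.1 = 0.06138 m
410 × 0.46 × 2.11×10⁻⁴ = 0.0397946 m
590–2190 m: 0.51 × 1600 × 0.779×10⁻⁴ = 0.0635664 m
Δh = 0.06138 + 0.0397946 + 0.0635664 = 0.164741 m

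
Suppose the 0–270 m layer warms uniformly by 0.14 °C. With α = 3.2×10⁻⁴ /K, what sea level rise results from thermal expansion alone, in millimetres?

about 12.1 mm

Δh = αΔT·H = 3.2×10⁻⁴ × 0.14 × 270 = 0.012096 m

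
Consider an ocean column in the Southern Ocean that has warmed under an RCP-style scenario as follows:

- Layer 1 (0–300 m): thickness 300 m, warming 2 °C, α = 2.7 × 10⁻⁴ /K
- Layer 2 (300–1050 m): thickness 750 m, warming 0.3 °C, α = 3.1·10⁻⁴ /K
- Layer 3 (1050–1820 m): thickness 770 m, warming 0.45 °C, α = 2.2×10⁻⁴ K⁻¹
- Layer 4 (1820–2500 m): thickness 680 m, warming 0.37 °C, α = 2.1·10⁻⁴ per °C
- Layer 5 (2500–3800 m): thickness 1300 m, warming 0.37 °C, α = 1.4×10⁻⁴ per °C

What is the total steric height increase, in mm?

Layer 1: 2 × 300 × 2.7×10⁻⁴ = 0.16200 m
3.1×10⁻⁴ × 0.3 × 750 = 0.06975 m
770 × 0.45 × 2.2×10⁻⁴ = 0.07623 m
2.1×10⁻⁴ × 680 × 0.37 = 0.052836 m
2500–3800 m: 0.37 × 1300 × 1.4×10⁻⁴ = 0.06734 m
Δh = 0.16200 + 0.06975 + 0.07623 + 0.052836 + 0.06734 = 0.428156 m ≈ 428 mm

Δh ≈ 428 mm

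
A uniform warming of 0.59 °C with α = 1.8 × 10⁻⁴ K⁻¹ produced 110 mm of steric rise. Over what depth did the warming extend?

H ≈ 1040 m

H = Δh/(αΔT) = 0.11 / (1.8×10⁻⁴ × 0.59) ≈ 1036 m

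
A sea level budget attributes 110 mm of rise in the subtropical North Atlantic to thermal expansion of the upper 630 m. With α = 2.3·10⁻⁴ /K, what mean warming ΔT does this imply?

about 0.759 °C

ΔT = Δh/(αH) = 0.11 / (2.3×10⁻⁴ × 630) ≈ 0.7591 °C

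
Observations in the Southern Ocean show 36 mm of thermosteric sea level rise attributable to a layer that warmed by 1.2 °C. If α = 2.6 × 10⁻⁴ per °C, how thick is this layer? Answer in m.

115 m

H = Δh/(αΔT) = 0.036 / (2.6×10⁻⁴ × 1.2) ≈ 115.4 m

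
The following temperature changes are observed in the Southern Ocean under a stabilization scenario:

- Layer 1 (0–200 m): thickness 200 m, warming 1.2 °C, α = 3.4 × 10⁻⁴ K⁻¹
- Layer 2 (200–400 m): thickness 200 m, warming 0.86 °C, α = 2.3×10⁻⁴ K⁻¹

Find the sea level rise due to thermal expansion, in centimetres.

about 12 cm

0–200 m: 200 × 3.4×10⁻⁴ × 1.2 = 0.08160 m
200–400 m: 200 × 0.86 × 2.3×10⁻⁴ = 0.03956 m
Δh = 0.08160 + 0.03956 = 0.12116 m ≈ 12 cm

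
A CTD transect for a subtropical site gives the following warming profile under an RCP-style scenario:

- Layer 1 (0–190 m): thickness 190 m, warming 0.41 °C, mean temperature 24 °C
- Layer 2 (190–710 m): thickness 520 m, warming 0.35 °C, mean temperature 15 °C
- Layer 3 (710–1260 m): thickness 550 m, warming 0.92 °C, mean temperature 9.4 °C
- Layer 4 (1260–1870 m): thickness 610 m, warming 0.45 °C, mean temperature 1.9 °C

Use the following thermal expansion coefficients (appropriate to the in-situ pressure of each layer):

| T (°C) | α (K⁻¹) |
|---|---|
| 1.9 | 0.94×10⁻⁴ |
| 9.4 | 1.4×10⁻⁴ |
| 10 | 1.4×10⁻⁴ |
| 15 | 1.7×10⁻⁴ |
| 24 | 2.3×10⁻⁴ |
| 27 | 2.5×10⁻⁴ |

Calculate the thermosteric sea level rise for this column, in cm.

Layer 1 at 24 °C → α = 2.3×10⁻⁴ K⁻¹
Layer 2 at 15 °C → α = 1.7×10⁻⁴ K⁻¹
Layer 3 at 9.4 °C → α = 1.4×10⁻⁴ K⁻¹
Layer 4 at 1.9 °C → α = 0.94×10⁻⁴ K⁻¹
Layer 1: 2.3×10⁻⁴ × 0.41 × 190 = 0.017917 m
Layer 2: 0.35 × 520 × 1.7×10⁻⁴ = 0.03094 m
1.4×10⁻⁴ × 550 × 0.92 = 0.07084 m
0.94×10⁻⁴ × 610 × 0.45 = 0.025803 m
Δh = 0.017917 + 0.03094 + 0.07084 + 0.025803 = 0.14550 m ≈ 14.6 cm

about 14.6 cm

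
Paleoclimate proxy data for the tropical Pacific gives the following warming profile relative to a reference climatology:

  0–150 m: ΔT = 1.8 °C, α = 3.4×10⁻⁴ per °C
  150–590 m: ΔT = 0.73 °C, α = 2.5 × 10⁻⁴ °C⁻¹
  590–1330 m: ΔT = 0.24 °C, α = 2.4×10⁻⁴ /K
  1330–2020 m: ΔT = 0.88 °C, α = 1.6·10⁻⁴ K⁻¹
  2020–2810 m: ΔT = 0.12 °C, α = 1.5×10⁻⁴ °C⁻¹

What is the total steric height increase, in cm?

Δh ≈ 33 cm

150 × 3.4×10⁻⁴ × 1.8 = 0.09180 m
Layer 2: 2.5×10⁻⁴ × 440 × 0.73 = 0.08030 m
0.24 × 740 × 2.4×10⁻⁴ = 0.042624 m
Layer 4: 0.88 × 1.6×10⁻⁴ × 690 = 0.097152 m
2020–2810 m: 790 × 0.12 × 1.5×10⁻⁴ = 0.01422 m
Δh = 0.09180 + 0.08030 + 0.042624 + 0.097152 + 0.01422 = 0.326096 m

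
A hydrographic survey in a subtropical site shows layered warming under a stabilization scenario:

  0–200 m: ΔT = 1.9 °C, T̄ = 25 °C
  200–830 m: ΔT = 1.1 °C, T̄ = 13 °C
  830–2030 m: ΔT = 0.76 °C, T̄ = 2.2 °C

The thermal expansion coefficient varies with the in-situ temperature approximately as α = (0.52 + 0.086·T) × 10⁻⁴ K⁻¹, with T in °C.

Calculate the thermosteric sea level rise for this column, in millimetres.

Layer 1: α = (0.52 + 0.086×25)×10⁻⁴ = 2.67×10⁻⁴ K⁻¹
Layer 2: α = (0.52 + 0.086×13)×10⁻⁴ = 1.638×10⁻⁴ K⁻¹
Layer 3: α = (0.52 + 0.086×2.2)×10⁻⁴ = 0.7092×10⁻⁴ K⁻¹
0–200 m: 1.9 × 2.67×10⁻⁴ × 200 = 0.10146 m
200–830 m: 1.638×10⁻⁴ × 1.1 × 630 = 0.1135134 m
830–2030 m: 0.76 × 1200 × 0.7092×10⁻⁴ = 0.06467904 m
Δh = 0.10146 + 0.1135134 + 0.06467904 = 0.27965244 m ≈ 280 mm

Δh = 280 mm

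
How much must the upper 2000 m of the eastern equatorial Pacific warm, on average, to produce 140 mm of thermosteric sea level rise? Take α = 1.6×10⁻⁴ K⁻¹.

about 0.44 °C

ΔT = Δh/(αH) = 0.14 / (1.6×10⁻⁴ × 2000) = 0.4375 °C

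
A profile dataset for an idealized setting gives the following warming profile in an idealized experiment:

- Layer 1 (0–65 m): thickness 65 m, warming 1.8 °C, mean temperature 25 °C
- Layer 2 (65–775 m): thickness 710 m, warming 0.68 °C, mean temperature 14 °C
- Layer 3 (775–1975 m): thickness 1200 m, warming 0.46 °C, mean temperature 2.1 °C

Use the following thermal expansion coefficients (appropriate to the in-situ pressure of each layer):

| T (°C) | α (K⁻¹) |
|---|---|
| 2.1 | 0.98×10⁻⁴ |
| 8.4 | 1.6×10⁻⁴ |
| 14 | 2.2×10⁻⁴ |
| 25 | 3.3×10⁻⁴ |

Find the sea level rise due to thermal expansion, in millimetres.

199 mm of thermosteric rise

Layer 1 at 25 °C → α = 3.3×10⁻⁴ K⁻¹
Layer 2 at 14 °C → α = 2.2×10⁻⁴ K⁻¹
Layer 3 at 2.1 °C → α = 0.98×10⁻⁴ K⁻¹
Layer 1: 1.8 × 3.3×10⁻⁴ × 65 = 0.03861 m
Layer 2: 0.68 × 2.2×10⁻⁴ × 710 = 0.106216 m
0.46 × 1200 × 0.98×10⁻⁴ = 0.054096 m
Δh = 0.03861 + 0.106216 + 0.054096 = 0.198922 m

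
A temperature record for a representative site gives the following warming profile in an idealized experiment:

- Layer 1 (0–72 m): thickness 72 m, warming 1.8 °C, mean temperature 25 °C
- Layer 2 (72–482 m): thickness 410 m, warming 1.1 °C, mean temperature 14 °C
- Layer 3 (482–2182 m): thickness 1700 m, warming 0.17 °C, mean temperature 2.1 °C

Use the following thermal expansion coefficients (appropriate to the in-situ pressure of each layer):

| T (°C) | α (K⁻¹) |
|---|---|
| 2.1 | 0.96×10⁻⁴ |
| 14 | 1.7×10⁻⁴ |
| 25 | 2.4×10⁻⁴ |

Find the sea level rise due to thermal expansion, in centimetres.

Layer 1 at 25 °C → α = 2.4×10⁻⁴ K⁻¹
Layer 2 at 14 °C → α = 1.7×10⁻⁴ K⁻¹
Layer 3 at 2.1 °C → α = 0.96×10⁻⁴ K⁻¹
0–72 m: 2.4×10⁻⁴ × 72 × 1.8 = 0.031104 m
Layer 2: 1.7×10⁻⁴ × 410 × 1.1 = 0.07667 m
482–2182 m: 0.96×10⁻⁴ × 0.17 × 1700 = 0.027744 m
Δh = 0.031104 + 0.07667 + 0.027744 = 0.135518 m

about 13.6 cm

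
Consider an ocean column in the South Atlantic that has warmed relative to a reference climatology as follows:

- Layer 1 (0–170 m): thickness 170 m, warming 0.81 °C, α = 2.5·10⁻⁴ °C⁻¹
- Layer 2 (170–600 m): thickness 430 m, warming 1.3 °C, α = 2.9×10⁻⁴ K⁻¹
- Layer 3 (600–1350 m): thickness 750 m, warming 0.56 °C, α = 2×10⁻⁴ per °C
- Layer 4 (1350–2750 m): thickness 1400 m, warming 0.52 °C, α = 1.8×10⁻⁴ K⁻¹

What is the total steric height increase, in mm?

Layer 1: 0.81 × 170 × 2.5×10⁻⁴ = 0.034425 m
2.9×10⁻⁴ × 430 × 1.3 = 0.16211 m
0.56 × 2×10⁻⁴ × 750 = 0.08400 m
1400 × 0.52 × 1.8×10⁻⁴ = 0.13104 m
Δh = 0.034425 + 0.16211 + 0.08400 + 0.13104 = 0.411575 m

about 410 mm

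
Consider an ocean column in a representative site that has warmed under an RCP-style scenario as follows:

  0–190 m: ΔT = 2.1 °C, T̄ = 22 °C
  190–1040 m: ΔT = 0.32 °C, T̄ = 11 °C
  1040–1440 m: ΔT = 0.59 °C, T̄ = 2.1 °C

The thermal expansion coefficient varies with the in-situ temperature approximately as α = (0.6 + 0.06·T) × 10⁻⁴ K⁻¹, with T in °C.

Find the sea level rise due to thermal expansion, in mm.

Layer 1: α = (0.6 + 0.06×22)×10⁻⁴ = 1.92×10⁻⁴ K⁻¹
Layer 2: α = (0.6 + 0.06×11)×10⁻⁴ = 1.26×10⁻⁴ K⁻¹
Layer 3: α = (0.6 + 0.06×2.1)×10⁻⁴ = 0.726×10⁻⁴ K⁻¹
0–190 m: 190 × 1.92×10⁻⁴ × 2.1 = 0.076608 m
190–1040 m: 1.26×10⁻⁴ × 0.32 × 850 = 0.034272 m
0.726×10⁻⁴ × 0.59 × 400 = 0.0171336 m
Δh = 0.076608 + 0.034272 + 0.0171336 = 0.1280136 m

Δh ≈ 128 mm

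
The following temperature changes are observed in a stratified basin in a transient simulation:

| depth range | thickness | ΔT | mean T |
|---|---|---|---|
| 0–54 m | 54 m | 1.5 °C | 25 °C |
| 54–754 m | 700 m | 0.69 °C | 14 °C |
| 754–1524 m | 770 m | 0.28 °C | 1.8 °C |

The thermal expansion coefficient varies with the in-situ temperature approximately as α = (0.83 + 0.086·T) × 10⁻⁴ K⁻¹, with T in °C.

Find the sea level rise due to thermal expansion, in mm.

Δh ≈ 144 mm

Layer 1: α = (0.83 + 0.086×25)×10⁻⁴ = 2.98×10⁻⁴ K⁻¹
Layer 2: α = (0.83 + 0.086×14)×10⁻⁴ = 2.034×10⁻⁴ K⁻¹
Layer 3: α = (0.83 + 0.086×1.8)×10⁻⁴ = 0.9848×10⁻⁴ K⁻¹
1.5 × 54 × 2.98×10⁻⁴ = 0.024138 m
54–754 m: 2.034×10⁻⁴ × 0.69 × 700 = 0.0982422 m
Layer 3: 770 × 0.9848×10⁻⁴ × 0.28 = 0.021232288 m
Δh = 0.024138 + 0.0982422 + 0.021232288 = 0.143612488 m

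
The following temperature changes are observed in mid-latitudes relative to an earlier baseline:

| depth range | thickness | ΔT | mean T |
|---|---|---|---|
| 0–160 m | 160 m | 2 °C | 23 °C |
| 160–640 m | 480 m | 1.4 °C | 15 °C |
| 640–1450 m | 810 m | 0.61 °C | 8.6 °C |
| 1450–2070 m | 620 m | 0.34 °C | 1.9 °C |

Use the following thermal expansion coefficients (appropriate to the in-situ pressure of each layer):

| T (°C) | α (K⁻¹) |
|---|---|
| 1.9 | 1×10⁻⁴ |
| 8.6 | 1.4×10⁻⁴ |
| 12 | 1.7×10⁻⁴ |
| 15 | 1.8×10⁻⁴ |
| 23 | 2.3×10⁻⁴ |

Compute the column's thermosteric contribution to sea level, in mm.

Layer 1 at 23 °C → α = 2.3×10⁻⁴ K⁻¹
Layer 2 at 15 °C → α = 1.8×10⁻⁴ K⁻¹
Layer 3 at 8.6 °C → α = 1.4×10⁻⁴ K⁻¹
Layer 4 at 1.9 °C → α = 1×10⁻⁴ K⁻¹
160 × 2 × 2.3×10⁻⁴ = 0.07360 m
1.8×10⁻⁴ × 1.4 × 480 = 0.12096 m
810 × 1.4×10⁻⁴ × 0.61 = 0.069174 m
Layer 4: 0.34 × 620 × 1×10⁻⁴ = 0.02108 m
Δh = 0.07360 + 0.12096 + 0.069174 + 0.02108 = 0.284814 m

about 280 mm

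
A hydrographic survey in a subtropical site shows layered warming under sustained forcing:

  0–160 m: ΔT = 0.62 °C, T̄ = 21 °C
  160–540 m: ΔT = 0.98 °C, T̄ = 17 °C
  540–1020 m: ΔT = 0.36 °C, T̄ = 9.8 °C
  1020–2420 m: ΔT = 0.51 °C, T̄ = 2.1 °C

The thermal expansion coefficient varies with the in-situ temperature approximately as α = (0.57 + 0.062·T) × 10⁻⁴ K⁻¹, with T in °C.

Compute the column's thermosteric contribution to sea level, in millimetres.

about 150 mm

Layer 1: α = (0.57 + 0.062×21)×10⁻⁴ = 1.872×10⁻⁴ K⁻¹
Layer 2: α = (0.57 + 0.062×17)×10⁻⁴ = 1.624×10⁻⁴ K⁻¹
Layer 3: α = (0.57 + 0.062×9.8)×10⁻⁴ = 1.1776×10⁻⁴ K⁻¹
Layer 4: α = (0.57 + 0.062×2.1)×10⁻⁴ = 0.7002×10⁻⁴ K⁻¹
160 × 0.62 × 1.872×10⁻⁴ = 0.01857024 m
160–540 m: 0.98 × 380 × 1.624×10⁻⁴ = 0.06047776 m
0.36 × 480 × 1.1776×10⁻⁴ = 0.020348928 m
0.51 × 0.7002×10⁻⁴ × 1400 = 0.04999428 m
Δh = 0.01857024 + 0.06047776 + 0.020348928 + 0.04999428 = 0.149391208 m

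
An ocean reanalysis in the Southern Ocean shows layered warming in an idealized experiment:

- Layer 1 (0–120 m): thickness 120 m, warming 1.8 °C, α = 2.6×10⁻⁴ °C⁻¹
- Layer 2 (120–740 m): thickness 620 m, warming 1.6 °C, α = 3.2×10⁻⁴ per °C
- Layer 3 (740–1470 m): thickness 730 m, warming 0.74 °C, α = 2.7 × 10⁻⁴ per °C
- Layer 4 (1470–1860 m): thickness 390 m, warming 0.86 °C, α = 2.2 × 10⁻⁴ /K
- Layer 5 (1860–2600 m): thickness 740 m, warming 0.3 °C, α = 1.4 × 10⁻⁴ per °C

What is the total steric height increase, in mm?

Layer 1: 1.8 × 2.6×10⁻⁴ × 120 = 0.05616 m
620 × 1.6 × 3.2×10⁻⁴ = 0.31744 m
740–1470 m: 2.7×10⁻⁴ × 730 × 0.74 = 0.145854 m
Layer 4: 2.2×10⁻⁴ × 390 × 0.86 = 0.073788 m
1860–2600 m: 0.3 × 740 × 1.4×10⁻⁴ = 0.03108 m
Δh = 0.05616 + 0.31744 + 0.145854 + 0.073788 + 0.03108 = 0.624322 m

624 mm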